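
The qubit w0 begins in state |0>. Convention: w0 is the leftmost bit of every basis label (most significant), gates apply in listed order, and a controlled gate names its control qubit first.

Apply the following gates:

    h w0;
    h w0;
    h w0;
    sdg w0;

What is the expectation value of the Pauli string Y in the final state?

In the final state, Y has expectation -1. Key observation: the block from step 2 through step 3 cancels to the identity and can be dropped.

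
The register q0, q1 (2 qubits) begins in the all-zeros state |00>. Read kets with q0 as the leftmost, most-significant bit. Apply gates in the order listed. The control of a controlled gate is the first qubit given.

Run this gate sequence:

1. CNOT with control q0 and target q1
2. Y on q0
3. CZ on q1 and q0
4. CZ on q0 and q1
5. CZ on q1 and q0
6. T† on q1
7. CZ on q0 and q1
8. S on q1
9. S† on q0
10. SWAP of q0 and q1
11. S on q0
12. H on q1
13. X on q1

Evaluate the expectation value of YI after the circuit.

The expectation value of YI is 0.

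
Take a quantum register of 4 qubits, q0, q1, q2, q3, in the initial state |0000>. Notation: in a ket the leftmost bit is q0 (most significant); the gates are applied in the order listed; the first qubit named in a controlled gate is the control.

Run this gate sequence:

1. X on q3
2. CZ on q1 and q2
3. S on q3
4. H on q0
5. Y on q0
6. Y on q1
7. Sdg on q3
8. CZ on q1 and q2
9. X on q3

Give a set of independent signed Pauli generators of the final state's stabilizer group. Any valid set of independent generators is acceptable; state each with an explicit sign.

The final state is stabilized by the group generated by -XIII, -IZII, +IIZI, +IIIZ; other independent generating sets are equally valid.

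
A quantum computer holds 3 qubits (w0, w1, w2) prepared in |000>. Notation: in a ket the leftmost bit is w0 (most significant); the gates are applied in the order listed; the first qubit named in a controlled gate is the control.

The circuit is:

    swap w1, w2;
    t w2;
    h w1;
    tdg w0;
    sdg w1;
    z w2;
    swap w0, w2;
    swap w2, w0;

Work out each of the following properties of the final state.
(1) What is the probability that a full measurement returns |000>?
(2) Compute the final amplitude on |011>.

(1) Outcome |000> occurs with probability 1/2.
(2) The amplitude on |011> is 0.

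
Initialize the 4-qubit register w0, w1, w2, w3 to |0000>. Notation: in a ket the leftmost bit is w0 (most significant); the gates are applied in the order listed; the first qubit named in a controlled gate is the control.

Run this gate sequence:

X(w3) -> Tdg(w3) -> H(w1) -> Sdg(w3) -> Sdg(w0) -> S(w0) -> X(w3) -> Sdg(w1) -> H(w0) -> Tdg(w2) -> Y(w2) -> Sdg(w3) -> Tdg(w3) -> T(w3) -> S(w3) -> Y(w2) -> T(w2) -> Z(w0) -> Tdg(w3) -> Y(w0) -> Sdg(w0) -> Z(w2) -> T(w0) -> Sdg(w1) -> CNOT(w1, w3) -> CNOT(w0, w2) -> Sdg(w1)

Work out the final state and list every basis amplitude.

The resulting statevector has amplitude -exp(3*I*pi/4)/2 on |0000>, exp(I*pi/4)/2 on |0101>, -I/2 on |1010>, 1/2 on |1111>, and 0 on every other basis state. Key observation: steps 10-17 multiply out to the identity, so the circuit reduces to the remaining gates.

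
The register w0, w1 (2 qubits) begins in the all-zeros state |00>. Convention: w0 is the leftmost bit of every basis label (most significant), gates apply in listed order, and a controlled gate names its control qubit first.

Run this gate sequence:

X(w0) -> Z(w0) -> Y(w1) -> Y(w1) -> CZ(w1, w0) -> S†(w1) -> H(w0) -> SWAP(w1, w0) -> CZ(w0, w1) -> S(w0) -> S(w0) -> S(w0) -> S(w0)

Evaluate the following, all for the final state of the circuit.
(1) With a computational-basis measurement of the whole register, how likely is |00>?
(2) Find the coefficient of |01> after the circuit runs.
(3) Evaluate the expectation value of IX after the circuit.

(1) Outcome |00> occurs with probability 1/2. Key observation: steps 10-13 multiply out to the identity, so the circuit reduces to the remaining gates.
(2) The amplitude on |01> is sqrt(2)/2.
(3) The observable IX averages to -1.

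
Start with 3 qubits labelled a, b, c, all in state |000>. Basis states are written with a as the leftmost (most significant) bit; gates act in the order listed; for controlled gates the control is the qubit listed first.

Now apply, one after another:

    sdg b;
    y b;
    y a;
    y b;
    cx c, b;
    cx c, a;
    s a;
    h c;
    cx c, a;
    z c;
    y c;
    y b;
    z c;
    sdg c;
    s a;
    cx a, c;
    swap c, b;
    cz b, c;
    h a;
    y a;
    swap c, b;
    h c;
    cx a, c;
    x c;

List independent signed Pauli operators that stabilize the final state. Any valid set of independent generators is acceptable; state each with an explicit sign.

The final state is stabilized by the group generated by +IIX, +ZII, -IZI; other independent generating sets are equally valid.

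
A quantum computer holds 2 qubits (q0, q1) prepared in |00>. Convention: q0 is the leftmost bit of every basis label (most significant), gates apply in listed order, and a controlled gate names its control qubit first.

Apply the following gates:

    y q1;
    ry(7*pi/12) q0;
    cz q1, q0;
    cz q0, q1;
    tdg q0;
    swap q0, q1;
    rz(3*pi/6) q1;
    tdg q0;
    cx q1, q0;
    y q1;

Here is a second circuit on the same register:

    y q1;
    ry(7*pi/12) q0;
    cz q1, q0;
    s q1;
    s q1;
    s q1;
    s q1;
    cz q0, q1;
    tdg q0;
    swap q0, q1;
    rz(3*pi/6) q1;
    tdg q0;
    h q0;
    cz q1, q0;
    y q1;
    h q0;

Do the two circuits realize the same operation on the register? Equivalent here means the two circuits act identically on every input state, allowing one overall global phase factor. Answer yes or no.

Yes — the two circuits implement the same unitary up to a global phase.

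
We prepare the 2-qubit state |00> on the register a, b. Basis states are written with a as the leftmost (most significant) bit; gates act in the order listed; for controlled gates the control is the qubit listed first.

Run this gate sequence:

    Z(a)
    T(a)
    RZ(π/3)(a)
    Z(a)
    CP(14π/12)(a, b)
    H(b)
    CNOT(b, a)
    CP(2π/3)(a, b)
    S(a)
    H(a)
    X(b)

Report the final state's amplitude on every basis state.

The final amplitudes are -1/2 on |00>, -exp(5*I*pi/6)/2 on |01>, 1/2 on |10>, -exp(5*I*pi/6)/2 on |11>.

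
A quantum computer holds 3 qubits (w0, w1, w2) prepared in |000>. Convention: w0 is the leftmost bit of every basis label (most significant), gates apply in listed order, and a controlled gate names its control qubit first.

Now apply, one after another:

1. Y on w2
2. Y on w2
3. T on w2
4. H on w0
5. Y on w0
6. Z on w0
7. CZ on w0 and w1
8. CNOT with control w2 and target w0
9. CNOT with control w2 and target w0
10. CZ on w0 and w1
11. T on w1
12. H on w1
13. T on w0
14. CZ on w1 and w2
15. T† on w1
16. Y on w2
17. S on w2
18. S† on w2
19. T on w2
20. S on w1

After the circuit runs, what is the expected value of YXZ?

The observable YXZ averages to -1/2.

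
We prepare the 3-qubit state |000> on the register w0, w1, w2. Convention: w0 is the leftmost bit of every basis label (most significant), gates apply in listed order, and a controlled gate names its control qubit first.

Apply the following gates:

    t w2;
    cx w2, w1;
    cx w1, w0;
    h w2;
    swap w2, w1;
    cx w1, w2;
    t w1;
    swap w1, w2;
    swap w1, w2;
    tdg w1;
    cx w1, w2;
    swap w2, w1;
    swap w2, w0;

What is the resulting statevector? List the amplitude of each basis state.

After the circuit, the state carries amplitude sqrt(2)/2 on |000>, sqrt(2)/2 on |100>, and 0 on every other basis state. Key observation: gates 5-12 undo each other exactly, leaving only the rest of the circuit to track.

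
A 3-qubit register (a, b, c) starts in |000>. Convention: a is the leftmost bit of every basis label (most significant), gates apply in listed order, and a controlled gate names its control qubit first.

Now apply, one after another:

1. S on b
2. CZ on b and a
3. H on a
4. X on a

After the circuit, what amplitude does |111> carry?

The amplitude on |111> is 0.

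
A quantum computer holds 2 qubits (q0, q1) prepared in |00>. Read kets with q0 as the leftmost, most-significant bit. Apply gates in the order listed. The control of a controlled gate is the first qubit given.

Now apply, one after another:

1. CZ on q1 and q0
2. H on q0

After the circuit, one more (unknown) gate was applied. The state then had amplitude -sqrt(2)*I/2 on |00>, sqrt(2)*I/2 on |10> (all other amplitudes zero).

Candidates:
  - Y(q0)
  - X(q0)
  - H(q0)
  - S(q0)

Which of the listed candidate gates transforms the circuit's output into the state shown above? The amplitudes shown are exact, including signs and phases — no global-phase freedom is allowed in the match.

The applied gate was Y(q0).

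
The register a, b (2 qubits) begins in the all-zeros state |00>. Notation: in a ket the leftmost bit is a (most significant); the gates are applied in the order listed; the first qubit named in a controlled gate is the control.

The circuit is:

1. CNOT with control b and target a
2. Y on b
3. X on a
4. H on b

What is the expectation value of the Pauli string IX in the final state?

The expectation value of IX is -1.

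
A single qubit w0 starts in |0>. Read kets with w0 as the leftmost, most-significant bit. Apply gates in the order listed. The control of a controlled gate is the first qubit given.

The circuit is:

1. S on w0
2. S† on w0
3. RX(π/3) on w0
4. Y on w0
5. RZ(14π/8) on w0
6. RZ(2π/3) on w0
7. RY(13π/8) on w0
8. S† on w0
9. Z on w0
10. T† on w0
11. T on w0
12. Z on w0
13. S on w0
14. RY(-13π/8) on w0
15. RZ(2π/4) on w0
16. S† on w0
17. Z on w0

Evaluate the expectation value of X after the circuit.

In the final state, X has expectation -3*sqrt(2)/8 - sqrt(6)/8. Key observation: gates 7-14 undo each other exactly, leaving only the rest of the circuit to track.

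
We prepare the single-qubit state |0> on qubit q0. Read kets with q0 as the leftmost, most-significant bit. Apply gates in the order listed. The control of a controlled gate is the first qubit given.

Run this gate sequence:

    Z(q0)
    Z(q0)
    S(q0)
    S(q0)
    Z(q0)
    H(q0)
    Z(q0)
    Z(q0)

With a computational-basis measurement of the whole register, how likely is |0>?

A full measurement returns |0> with probability 1/2.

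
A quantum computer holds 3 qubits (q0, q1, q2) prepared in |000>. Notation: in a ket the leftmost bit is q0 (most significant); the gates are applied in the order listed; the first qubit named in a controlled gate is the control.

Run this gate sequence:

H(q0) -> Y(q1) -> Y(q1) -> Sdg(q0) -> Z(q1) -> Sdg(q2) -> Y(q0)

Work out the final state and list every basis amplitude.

The final amplitudes are -sqrt(2)/2 on |000>, sqrt(2)*I/2 on |100>, and 0 on every other basis state.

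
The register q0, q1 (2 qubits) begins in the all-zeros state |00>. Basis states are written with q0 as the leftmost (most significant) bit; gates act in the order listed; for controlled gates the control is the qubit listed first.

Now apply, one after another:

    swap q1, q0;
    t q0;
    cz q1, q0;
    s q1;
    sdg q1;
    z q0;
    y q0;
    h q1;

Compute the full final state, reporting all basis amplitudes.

After the circuit, the state carries amplitude 0 on |00>, 0 on |01>, sqrt(2)*I/2 on |10>, sqrt(2)*I/2 on |11>. Key observation: the block from step 4 through step 5 cancels to the identity and can be dropped.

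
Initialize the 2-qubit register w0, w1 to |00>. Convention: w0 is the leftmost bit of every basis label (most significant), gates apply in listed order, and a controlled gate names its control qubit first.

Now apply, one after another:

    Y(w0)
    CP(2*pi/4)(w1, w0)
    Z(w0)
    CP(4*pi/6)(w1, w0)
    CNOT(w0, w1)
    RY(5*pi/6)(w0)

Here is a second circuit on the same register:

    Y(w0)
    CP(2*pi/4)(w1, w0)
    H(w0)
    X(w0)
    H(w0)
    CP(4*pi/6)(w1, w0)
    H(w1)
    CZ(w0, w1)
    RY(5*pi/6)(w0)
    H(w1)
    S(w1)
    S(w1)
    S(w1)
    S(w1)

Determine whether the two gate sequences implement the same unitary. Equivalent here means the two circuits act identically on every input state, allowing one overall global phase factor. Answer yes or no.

Yes, they are equivalent — the unitaries differ by at most a global phase.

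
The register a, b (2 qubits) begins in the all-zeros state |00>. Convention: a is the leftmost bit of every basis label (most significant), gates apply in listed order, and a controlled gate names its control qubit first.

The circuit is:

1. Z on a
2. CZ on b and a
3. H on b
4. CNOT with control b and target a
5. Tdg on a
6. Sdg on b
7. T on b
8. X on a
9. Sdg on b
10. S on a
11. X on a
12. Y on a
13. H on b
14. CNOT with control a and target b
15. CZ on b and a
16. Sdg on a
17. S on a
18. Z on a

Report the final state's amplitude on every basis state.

After the circuit, the state carries amplitude I/2 on |00>, -I/2 on |01>, 1/2 on |10>, -1/2 on |11>.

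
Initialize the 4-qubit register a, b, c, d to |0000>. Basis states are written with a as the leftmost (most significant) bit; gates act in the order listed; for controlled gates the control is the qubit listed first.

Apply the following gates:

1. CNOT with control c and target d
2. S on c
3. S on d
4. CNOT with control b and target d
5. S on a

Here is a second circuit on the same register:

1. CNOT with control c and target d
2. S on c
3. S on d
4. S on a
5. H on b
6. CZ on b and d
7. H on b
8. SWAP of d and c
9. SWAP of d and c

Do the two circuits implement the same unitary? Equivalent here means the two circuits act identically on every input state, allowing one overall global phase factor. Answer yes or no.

No — the two circuits implement different unitaries, even allowing a global phase.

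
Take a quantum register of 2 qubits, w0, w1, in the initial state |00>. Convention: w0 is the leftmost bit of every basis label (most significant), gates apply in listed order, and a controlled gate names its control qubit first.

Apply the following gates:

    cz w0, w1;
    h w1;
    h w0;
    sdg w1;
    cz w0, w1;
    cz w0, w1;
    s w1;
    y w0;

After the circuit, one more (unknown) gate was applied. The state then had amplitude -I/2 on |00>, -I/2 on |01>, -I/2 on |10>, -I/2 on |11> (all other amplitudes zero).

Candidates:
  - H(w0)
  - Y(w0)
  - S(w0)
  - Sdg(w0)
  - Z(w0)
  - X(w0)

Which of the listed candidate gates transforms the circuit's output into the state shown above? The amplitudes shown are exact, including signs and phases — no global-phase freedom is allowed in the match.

The unique candidate consistent with the amplitudes is Z(w0). Key observation: the block from step 4 through step 7 cancels to the identity and can be dropped.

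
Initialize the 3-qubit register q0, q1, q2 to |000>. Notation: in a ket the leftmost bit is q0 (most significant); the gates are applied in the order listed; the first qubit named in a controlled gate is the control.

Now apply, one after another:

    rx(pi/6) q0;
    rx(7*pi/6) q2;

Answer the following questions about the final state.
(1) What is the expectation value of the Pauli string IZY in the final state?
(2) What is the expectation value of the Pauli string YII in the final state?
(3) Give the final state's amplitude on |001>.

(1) The observable IZY averages to 1/2.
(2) The expectation value of YII is -1/2.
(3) The amplitude on |001> is I*(-2 - sqrt(3))/4.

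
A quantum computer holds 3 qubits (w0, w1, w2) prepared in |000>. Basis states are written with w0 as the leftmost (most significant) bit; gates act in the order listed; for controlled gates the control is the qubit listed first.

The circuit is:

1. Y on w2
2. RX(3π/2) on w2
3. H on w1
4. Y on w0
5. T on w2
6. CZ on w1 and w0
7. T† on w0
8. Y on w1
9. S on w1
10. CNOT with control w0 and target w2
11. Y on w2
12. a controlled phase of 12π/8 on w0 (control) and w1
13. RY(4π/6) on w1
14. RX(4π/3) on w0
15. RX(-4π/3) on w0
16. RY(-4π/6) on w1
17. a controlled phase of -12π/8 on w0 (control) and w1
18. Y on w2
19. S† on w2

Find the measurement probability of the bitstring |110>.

Outcome |110> occurs with probability 1/4. Key observation: the block from step 11 through step 18 cancels to the identity and can be dropped.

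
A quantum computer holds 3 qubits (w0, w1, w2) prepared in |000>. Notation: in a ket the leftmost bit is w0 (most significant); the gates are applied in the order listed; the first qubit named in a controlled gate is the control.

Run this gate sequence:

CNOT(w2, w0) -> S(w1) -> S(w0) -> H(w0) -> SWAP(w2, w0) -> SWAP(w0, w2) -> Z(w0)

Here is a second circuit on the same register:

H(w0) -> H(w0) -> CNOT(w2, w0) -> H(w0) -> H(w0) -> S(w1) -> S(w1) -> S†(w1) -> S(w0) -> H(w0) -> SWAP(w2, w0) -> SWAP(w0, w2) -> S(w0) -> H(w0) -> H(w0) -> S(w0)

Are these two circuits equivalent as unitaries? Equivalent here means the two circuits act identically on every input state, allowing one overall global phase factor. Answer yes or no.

Yes: on every input state the two circuits agree up to one overall phase factor.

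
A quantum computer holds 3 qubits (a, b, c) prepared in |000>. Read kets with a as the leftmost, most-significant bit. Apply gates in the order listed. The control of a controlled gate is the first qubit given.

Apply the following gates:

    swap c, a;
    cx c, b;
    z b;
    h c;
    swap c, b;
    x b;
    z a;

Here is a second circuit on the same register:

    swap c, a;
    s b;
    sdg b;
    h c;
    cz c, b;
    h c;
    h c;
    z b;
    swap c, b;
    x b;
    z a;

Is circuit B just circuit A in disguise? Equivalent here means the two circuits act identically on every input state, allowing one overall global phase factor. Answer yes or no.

No, they are not equivalent — no single phase factor reconciles the two unitaries.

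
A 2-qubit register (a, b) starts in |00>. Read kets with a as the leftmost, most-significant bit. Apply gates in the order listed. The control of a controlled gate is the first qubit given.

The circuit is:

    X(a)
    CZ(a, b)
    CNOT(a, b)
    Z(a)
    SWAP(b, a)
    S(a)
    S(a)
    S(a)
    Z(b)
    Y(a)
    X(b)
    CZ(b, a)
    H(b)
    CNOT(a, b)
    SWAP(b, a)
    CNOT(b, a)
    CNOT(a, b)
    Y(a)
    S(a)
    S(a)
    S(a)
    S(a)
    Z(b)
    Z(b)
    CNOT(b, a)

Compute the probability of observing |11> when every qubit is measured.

A full measurement returns |11> with probability 1/2. Key observation: gates 19-22 undo each other exactly, leaving only the rest of the circuit to track.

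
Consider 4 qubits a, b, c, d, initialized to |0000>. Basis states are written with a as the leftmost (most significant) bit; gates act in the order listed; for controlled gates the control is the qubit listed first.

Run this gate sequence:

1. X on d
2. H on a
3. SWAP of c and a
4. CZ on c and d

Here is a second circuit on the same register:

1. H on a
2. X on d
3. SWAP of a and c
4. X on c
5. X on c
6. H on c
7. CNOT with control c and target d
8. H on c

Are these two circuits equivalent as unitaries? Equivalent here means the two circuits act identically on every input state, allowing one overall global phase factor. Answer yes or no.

No, they are not equivalent — no single phase factor reconciles the two unitaries.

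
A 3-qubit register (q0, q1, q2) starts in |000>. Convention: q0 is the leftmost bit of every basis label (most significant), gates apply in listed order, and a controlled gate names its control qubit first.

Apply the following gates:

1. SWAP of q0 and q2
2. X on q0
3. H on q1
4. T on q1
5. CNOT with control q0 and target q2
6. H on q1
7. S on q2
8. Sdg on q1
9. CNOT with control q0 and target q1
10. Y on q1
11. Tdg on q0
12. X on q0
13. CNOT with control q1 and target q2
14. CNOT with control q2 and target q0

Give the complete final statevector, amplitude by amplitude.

After the circuit, the state carries amplitude -I/2 + exp(I*pi/4)/2 on |010>, 1/2 - exp(3*I*pi/4)/2 on |101>, and 0 on every other basis state.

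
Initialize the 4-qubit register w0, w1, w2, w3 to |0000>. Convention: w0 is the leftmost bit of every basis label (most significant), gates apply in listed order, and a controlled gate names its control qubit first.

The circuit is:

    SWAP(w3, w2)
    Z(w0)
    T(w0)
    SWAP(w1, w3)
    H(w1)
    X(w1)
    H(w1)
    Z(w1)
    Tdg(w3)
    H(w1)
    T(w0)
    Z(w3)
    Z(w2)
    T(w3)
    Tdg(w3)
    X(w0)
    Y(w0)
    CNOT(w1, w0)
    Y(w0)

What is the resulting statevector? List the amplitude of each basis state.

After the circuit, the state carries amplitude -sqrt(2)/2 on |0100>, sqrt(2)/2 on |1000>, and 0 on every other basis state.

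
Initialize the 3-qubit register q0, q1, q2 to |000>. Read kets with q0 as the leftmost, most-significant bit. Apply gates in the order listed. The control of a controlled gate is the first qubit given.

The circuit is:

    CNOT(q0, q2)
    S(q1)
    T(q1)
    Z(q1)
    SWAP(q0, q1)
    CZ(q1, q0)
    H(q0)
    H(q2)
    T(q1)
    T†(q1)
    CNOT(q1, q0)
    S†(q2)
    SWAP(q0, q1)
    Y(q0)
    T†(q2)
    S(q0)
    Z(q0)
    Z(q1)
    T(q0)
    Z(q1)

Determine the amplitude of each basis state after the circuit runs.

The resulting statevector has amplitude 0 on |000>, 0 on |001>, 0 on |010>, 0 on |011>, exp(I*pi/4)/2 on |100>, -I/2 on |101>, exp(I*pi/4)/2 on |110>, -I/2 on |111>.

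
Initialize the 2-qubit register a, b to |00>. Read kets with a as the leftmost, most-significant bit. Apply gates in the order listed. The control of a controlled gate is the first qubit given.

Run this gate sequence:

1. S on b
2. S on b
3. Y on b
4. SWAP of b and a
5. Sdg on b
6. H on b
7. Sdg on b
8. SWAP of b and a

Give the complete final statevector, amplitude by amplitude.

The final amplitudes are 0 on |00>, sqrt(2)*I/2 on |01>, 0 on |10>, sqrt(2)/2 on |11>.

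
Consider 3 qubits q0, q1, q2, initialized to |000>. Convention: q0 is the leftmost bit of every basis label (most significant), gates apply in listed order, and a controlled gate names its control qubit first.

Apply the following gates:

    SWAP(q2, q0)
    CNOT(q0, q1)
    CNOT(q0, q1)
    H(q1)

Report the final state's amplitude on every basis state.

After the circuit, the state carries amplitude sqrt(2)/2 on |000>, sqrt(2)/2 on |010>, and 0 on every other basis state. Key observation: gates 2-3 undo each other exactly, leaving only the rest of the circuit to track.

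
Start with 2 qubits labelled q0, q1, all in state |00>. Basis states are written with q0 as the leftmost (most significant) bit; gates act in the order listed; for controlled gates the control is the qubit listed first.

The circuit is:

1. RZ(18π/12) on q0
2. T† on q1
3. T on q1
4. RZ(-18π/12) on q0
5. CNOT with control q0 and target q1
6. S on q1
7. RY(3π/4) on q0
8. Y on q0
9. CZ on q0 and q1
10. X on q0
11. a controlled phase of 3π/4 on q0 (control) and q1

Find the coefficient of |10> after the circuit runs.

The final state's coefficient on |10> equals -I*sqrt(sqrt(2) + 2)/2. Key observation: gates 1-4 undo each other exactly, leaving only the rest of the circuit to track.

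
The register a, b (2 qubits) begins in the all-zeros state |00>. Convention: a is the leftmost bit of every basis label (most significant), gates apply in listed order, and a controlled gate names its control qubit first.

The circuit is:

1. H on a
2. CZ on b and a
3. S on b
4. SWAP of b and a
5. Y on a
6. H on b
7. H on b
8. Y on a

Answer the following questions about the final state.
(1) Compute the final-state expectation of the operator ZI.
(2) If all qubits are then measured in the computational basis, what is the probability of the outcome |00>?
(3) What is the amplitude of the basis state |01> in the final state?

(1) The observable ZI averages to 1. Key observation: steps 5-8 multiply out to the identity, so the circuit reduces to the remaining gates.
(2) A full measurement returns |00> with probability 1/2.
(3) The final state's coefficient on |01> equals sqrt(2)/2.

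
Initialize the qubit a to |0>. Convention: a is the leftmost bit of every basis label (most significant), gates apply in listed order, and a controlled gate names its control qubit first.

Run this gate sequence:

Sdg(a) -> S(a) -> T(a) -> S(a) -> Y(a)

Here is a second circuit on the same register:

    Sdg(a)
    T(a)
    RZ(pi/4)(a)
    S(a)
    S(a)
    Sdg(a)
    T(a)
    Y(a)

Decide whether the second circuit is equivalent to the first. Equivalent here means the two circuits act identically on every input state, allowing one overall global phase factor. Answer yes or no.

Yes, they are equivalent — the unitaries differ by at most a global phase.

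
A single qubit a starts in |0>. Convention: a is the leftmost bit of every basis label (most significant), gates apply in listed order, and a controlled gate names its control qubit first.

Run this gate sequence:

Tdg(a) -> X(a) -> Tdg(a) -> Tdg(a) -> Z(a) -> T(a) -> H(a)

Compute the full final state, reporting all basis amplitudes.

The final amplitudes are sqrt(2)*exp(3*I*pi/4)/2 on |0>, -sqrt(2)*exp(3*I*pi/4)/2 on |1>.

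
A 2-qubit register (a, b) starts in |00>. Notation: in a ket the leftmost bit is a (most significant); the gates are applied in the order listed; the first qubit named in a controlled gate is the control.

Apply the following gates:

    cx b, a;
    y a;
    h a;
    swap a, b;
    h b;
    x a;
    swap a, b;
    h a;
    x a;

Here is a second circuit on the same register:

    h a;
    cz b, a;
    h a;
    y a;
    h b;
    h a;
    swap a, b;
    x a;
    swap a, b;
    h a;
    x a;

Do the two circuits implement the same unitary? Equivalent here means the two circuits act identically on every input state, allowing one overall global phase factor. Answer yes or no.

No — the two circuits implement different unitaries, even allowing a global phase.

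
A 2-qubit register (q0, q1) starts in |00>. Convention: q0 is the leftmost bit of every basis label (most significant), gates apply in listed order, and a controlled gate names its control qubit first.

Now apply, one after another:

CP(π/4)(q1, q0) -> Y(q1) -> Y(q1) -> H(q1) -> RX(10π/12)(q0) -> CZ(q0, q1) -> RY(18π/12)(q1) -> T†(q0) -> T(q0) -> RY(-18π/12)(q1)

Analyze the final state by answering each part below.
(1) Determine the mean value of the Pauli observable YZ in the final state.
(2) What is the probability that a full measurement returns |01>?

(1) The expectation value of YZ is -1/2.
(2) The probability of measuring |01> is 1/4 - sqrt(3)/8.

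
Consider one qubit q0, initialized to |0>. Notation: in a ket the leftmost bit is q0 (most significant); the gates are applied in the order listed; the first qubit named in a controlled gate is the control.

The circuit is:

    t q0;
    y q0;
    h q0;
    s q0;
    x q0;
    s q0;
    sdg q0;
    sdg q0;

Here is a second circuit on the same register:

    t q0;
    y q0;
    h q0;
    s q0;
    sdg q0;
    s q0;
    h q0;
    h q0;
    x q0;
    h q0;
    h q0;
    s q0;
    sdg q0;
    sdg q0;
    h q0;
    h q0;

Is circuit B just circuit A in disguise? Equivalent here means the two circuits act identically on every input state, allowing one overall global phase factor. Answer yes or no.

Yes, they are equivalent — the unitaries differ by at most a global phase.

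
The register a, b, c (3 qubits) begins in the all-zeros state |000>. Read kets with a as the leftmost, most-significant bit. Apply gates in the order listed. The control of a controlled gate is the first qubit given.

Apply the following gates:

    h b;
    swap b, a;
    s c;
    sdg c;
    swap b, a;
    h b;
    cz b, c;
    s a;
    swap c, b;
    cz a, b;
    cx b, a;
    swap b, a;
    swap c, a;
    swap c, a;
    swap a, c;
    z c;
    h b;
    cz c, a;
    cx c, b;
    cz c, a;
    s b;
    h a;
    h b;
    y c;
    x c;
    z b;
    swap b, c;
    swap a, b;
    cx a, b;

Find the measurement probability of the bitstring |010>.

A full measurement returns |010> with probability 1/4.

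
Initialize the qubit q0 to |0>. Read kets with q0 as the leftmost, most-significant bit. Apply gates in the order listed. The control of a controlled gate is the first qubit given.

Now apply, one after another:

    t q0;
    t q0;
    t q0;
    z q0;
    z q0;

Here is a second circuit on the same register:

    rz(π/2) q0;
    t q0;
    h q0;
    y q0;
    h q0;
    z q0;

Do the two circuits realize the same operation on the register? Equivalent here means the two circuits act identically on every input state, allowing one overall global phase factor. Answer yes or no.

No — the two circuits implement different unitaries, even allowing a global phase.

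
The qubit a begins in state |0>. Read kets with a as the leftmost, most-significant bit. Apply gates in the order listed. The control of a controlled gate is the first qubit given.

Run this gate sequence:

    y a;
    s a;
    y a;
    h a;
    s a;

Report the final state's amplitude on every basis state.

The resulting statevector has amplitude sqrt(2)*I/2 on |0>, -sqrt(2)/2 on |1>.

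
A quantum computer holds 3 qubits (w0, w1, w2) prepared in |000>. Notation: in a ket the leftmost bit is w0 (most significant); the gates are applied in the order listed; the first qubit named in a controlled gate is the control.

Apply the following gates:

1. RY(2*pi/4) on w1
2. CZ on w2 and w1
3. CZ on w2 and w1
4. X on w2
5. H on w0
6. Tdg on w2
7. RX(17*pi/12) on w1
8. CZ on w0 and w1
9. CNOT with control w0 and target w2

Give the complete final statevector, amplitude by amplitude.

The final amplitudes are 0 on |000>, -sqrt(sqrt(2) + 2)*exp(I*pi/4)/8 - sqrt(6 - 3*sqrt(2))*exp(I*pi/4)/8 - sqrt(2 - sqrt(2))*exp(3*I*pi/4)/8 + sqrt(3*sqrt(2) + 6)*exp(3*I*pi/4)/8 on |001>, 0 on |010>, -sqrt(sqrt(2) + 2)*exp(I*pi/4)/8 - sqrt(6 - 3*sqrt(2))*exp(I*pi/4)/8 - sqrt(2 - sqrt(2))*exp(3*I*pi/4)/8 + sqrt(3*sqrt(2) + 6)*exp(3*I*pi/4)/8 on |011>, -sqrt(sqrt(2) + 2)*exp(I*pi/4)/8 - sqrt(6 - 3*sqrt(2))*exp(I*pi/4)/8 - sqrt(2 - sqrt(2))*exp(3*I*pi/4)/8 + sqrt(3*sqrt(2) + 6)*exp(3*I*pi/4)/8 on |100>, 0 on |101>, -sqrt(3*sqrt(2) + 6)*exp(3*I*pi/4)/8 + sqrt(2 - sqrt(2))*exp(3*I*pi/4)/8 + sqrt(6 - 3*sqrt(2))*exp(I*pi/4)/8 + sqrt(sqrt(2) + 2)*exp(I*pi/4)/8 on |110>, 0 on |111>. Key observation: gates 2-3 undo each other exactly, leaving only the rest of the circuit to track.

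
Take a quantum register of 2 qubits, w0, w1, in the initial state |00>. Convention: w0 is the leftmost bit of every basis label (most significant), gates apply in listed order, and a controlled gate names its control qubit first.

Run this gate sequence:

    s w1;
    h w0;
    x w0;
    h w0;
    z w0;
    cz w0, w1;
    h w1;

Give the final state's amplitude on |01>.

|01> carries amplitude sqrt(2)/2 in the final state. Key observation: the block from step 2 through step 5 cancels to the identity and can be dropped.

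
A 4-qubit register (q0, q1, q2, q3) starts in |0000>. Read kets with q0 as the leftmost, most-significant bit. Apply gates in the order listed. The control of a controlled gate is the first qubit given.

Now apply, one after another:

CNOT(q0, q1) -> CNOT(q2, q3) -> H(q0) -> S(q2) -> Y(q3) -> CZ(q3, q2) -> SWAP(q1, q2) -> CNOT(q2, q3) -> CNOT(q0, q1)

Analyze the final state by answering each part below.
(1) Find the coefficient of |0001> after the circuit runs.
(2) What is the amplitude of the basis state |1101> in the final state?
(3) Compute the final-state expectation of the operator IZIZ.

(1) The amplitude on |0001> is sqrt(2)*I/2.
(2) The amplitude on |1101> is sqrt(2)*I/2.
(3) The expectation value of IZIZ is 0.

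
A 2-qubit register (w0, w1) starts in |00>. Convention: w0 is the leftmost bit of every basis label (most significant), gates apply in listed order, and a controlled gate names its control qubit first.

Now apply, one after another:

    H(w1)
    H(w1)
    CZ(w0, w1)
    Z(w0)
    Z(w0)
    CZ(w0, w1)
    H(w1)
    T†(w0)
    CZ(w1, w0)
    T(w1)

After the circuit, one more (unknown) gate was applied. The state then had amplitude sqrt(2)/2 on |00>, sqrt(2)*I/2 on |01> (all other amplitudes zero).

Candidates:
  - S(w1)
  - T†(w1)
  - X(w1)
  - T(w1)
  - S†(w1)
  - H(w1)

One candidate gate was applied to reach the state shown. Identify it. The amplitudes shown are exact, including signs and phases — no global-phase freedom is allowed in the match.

It was T(w1) that produced the state shown. Key observation: steps 2-7 multiply out to the identity, so the circuit reduces to the remaining gates.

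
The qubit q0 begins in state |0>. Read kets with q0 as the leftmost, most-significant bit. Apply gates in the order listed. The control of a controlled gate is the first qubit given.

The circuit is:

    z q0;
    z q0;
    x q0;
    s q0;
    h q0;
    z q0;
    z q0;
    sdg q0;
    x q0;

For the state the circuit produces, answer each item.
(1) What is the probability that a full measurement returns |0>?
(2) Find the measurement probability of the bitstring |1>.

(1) Outcome |0> occurs with probability 1/2.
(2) The probability of measuring |1> is 1/2.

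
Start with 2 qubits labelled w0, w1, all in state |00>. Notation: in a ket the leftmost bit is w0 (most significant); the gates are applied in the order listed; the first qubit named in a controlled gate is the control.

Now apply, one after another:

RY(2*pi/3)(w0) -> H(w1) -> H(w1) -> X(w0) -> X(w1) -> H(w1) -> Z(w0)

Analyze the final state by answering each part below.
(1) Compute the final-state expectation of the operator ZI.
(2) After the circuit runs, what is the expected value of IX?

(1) The expectation value of ZI is 1/2. Key observation: gates 2-3 undo each other exactly, leaving only the rest of the circuit to track.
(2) In the final state, IX has expectation -1.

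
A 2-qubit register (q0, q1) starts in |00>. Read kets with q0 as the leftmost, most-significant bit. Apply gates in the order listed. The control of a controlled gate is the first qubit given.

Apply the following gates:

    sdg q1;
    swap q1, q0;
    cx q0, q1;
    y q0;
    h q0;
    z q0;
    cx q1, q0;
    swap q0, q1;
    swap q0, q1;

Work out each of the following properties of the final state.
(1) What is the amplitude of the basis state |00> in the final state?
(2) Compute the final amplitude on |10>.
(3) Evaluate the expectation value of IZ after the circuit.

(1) |00> carries amplitude sqrt(2)*I/2 in the final state. Key observation: gates 8-9 undo each other exactly, leaving only the rest of the circuit to track.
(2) The amplitude on |10> is sqrt(2)*I/2.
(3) The expectation value of IZ is 1.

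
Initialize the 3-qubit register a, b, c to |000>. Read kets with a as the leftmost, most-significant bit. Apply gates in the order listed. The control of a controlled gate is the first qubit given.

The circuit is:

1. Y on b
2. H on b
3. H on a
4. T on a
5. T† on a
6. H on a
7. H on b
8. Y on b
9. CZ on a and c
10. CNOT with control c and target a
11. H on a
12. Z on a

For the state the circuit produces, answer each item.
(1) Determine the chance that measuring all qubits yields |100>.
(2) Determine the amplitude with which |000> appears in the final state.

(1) A full measurement returns |100> with probability 1/2. Key observation: steps 1-8 multiply out to the identity, so the circuit reduces to the remaining gates.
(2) |000> carries amplitude sqrt(2)/2 in the final state.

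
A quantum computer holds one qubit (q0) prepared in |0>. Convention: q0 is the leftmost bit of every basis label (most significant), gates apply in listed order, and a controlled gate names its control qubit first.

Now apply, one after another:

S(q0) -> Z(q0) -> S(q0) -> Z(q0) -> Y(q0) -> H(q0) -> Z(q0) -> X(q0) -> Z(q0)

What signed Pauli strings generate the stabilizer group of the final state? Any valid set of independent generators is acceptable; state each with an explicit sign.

The final state is stabilized by the group generated by -X; other independent generating sets are equally valid.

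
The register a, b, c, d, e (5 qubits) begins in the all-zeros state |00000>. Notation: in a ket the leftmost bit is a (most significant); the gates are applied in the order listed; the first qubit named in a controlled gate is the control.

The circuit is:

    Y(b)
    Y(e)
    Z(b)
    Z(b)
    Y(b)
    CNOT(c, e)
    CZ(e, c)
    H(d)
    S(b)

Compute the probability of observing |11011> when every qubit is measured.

Outcome |11011> occurs with probability 0.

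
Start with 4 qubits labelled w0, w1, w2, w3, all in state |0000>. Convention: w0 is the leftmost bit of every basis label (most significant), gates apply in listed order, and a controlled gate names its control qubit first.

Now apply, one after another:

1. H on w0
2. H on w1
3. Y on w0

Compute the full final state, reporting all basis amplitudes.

After the circuit, the state carries amplitude -I/2 on |0000>, -I/2 on |0100>, I/2 on |1000>, I/2 on |1100>, and 0 on every other basis state.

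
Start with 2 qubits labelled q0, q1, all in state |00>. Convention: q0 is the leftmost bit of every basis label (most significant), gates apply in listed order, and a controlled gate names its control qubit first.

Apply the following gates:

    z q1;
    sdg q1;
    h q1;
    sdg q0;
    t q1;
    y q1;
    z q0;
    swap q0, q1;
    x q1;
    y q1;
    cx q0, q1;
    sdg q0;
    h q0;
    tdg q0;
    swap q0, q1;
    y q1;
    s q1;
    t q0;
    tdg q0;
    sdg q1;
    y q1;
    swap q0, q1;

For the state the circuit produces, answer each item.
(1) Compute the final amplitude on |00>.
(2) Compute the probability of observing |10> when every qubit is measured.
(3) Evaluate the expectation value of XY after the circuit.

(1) The amplitude on |00> is -exp(I*pi/4)/2. Key observation: gates 15-22 undo each other exactly, leaving only the rest of the circuit to track.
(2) The probability of measuring |10> is 1/4.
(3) The observable XY averages to 1/2.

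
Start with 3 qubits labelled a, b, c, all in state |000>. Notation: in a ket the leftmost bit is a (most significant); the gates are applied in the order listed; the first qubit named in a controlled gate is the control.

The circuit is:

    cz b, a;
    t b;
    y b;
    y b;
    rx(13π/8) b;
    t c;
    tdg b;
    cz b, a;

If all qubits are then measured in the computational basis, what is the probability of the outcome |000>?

Outcome |000> occurs with probability cos(3*pi/16)**2.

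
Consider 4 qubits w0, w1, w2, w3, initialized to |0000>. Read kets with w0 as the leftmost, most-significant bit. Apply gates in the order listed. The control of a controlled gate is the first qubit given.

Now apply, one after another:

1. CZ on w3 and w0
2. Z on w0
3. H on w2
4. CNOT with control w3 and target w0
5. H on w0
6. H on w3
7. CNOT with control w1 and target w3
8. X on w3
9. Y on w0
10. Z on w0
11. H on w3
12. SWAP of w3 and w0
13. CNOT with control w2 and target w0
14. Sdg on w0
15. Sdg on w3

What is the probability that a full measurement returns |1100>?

The probability of measuring |1100> is 0.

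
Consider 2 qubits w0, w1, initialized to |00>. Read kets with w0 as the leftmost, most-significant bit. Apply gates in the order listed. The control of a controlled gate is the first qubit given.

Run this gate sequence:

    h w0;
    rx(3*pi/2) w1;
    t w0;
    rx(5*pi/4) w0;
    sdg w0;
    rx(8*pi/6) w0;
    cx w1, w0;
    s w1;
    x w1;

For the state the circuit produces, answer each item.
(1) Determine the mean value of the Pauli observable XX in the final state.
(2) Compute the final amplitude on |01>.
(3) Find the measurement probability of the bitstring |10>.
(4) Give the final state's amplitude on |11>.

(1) The observable XX averages to -1.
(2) |01> carries amplitude -sqrt(2 - sqrt(2))/8 - I*sqrt(3*sqrt(2) + 6)/8 - sqrt(sqrt(2) + 2)*exp(3*I*pi/4)/8 - sqrt(6 - 3*sqrt(2))*exp(I*pi/4)/8 in the final state.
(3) The probability of measuring |10> is sqrt(6)/16 + 5/16.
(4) The final state's coefficient on |11> equals -sqrt(sqrt(2) + 2)/8 - I*sqrt(6 - 3*sqrt(2))/8 + sqrt(2 - sqrt(2))*exp(3*I*pi/4)/8 + sqrt(3*sqrt(2) + 6)*exp(I*pi/4)/8.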